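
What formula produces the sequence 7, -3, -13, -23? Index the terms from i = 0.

Check differences: -3 - 7 = -10
-13 - -3 = -10
Common difference d = -10.
First term a = 7.
Formula: S_i = 7 - 10*i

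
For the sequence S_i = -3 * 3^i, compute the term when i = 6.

S_6 = -3 * 3^6 = -3 * 729 = -2187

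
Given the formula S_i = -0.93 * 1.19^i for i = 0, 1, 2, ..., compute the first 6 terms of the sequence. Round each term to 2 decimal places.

This is a geometric sequence.
i=0: S_0 = -0.93 * 1.19^0 = -0.93
i=1: S_1 = -0.93 * 1.19^1 ≈ -1.11
i=2: S_2 = -0.93 * 1.19^2 ≈ -1.32
i=3: S_3 = -0.93 * 1.19^3 ≈ -1.57
i=4: S_4 = -0.93 * 1.19^4 ≈ -1.86
i=5: S_5 = -0.93 * 1.19^5 ≈ -2.22
The first 6 terms are: [-0.93, -1.11, -1.32, -1.57, -1.86, -2.22]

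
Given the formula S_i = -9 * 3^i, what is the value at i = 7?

S_7 = -9 * 3^7 = -9 * 2187 = -19683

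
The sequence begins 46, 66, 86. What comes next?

Differences: 66 - 46 = 20
This is an arithmetic sequence with common difference d = 20.
Next term = 86 + 20 = 106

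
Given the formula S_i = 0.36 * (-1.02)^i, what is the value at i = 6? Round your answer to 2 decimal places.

S_6 = 0.36 * (-1.02)^6 ≈ 0.36 * 1.1262 ≈ 0.41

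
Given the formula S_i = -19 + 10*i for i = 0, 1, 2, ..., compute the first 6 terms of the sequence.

This is an arithmetic sequence.
i=0: S_0 = -19 + 10*0 = -19
i=1: S_1 = -19 + 10*1 = -9
i=2: S_2 = -19 + 10*2 = 1
i=3: S_3 = -19 + 10*3 = 11
i=4: S_4 = -19 + 10*4 = 21
i=5: S_5 = -19 + 10*5 = 31
The first 6 terms are: [-19, -9, 1, 11, 21, 31]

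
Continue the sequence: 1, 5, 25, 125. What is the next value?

Ratios: 5 / 1 = 5.0
This is a geometric sequence with common ratio r = 5.
Next term = 125 * 5 = 625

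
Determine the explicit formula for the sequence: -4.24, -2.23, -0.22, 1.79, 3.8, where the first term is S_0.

Check differences: -2.23 - -4.24 = 2.01
-0.22 - -2.23 = 2.01
Common difference d = 2.01.
First term a = -4.24.
Formula: S_i = -4.24 + 2.01*i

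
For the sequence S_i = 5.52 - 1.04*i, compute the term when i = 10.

S_10 = 5.52 + -1.04*10 = 5.52 + -10.4 = -4.88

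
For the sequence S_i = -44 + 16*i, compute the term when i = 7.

S_7 = -44 + 16*7 = -44 + 112 = 68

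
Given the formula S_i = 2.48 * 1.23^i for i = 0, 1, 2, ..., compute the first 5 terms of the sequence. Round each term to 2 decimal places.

This is a geometric sequence.
i=0: S_0 = 2.48 * 1.23^0 = 2.48
i=1: S_1 = 2.48 * 1.23^1 ≈ 3.05
i=2: S_2 = 2.48 * 1.23^2 ≈ 3.75
i=3: S_3 = 2.48 * 1.23^3 ≈ 4.61
i=4: S_4 = 2.48 * 1.23^4 ≈ 5.68
The first 5 terms are: [2.48, 3.05, 3.75, 4.61, 5.68]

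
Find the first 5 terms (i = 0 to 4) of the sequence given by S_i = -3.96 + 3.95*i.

This is an arithmetic sequence.
i=0: S_0 = -3.96 + 3.95*0 = -3.96
i=1: S_1 = -3.96 + 3.95*1 = -0.01
i=2: S_2 = -3.96 + 3.95*2 = 3.94
i=3: S_3 = -3.96 + 3.95*3 = 7.89
i=4: S_4 = -3.96 + 3.95*4 = 11.84
The first 5 terms are: [-3.96, -0.01, 3.94, 7.89, 11.84]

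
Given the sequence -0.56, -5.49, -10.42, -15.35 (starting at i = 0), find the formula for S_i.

Check differences: -5.49 - -0.56 = -4.93
-10.42 - -5.49 = -4.93
Common difference d = -4.93.
First term a = -0.56.
Formula: S_i = -0.56 - 4.93*i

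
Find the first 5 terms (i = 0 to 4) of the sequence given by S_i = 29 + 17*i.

This is an arithmetic sequence.
i=0: S_0 = 29 + 17*0 = 29
i=1: S_1 = 29 + 17*1 = 46
i=2: S_2 = 29 + 17*2 = 63
i=3: S_3 = 29 + 17*3 = 80
i=4: S_4 = 29 + 17*4 = 97
The first 5 terms are: [29, 46, 63, 80, 97]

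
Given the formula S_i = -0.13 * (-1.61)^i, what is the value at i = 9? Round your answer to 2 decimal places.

S_9 = -0.13 * (-1.61)^9 ≈ -0.13 * -72.683 ≈ 9.45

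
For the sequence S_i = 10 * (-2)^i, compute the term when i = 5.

S_5 = 10 * (-2)^5 = 10 * -32 = -320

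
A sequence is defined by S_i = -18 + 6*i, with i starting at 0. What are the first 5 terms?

This is an arithmetic sequence.
i=0: S_0 = -18 + 6*0 = -18
i=1: S_1 = -18 + 6*1 = -12
i=2: S_2 = -18 + 6*2 = -6
i=3: S_3 = -18 + 6*3 = 0
i=4: S_4 = -18 + 6*4 = 6
The first 5 terms are: [-18, -12, -6, 0, 6]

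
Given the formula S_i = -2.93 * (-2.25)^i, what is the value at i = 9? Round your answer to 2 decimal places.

S_9 = -2.93 * (-2.25)^9 ≈ -2.93 * -1477.8919 ≈ 4330.22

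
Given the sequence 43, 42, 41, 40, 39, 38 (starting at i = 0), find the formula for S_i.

Check differences: 42 - 43 = -1
41 - 42 = -1
Common difference d = -1.
First term a = 43.
Formula: S_i = 43 - 1*i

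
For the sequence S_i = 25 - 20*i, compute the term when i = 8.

S_8 = 25 + -20*8 = 25 + -160 = -135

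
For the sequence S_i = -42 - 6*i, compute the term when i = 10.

S_10 = -42 + -6*10 = -42 + -60 = -102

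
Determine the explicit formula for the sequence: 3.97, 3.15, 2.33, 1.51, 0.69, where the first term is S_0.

Check differences: 3.15 - 3.97 = -0.82
2.33 - 3.15 = -0.82
Common difference d = -0.82.
First term a = 3.97.
Formula: S_i = 3.97 - 0.82*i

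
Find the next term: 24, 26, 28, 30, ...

Differences: 26 - 24 = 2
This is an arithmetic sequence with common difference d = 2.
Next term = 30 + 2 = 32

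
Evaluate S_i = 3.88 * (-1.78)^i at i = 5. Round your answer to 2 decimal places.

S_5 = 3.88 * (-1.78)^5 ≈ 3.88 * -17.869 ≈ -69.33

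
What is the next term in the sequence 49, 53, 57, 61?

Differences: 53 - 49 = 4
This is an arithmetic sequence with common difference d = 4.
Next term = 61 + 4 = 65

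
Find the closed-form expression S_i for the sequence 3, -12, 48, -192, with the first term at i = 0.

Check ratios: -12 / 3 = -4.0
Common ratio r = -4.
First term a = 3.
Formula: S_i = 3 * (-4)^i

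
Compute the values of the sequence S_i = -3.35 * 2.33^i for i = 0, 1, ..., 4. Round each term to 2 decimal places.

This is a geometric sequence.
i=0: S_0 = -3.35 * 2.33^0 = -3.35
i=1: S_1 = -3.35 * 2.33^1 ≈ -7.81
i=2: S_2 = -3.35 * 2.33^2 ≈ -18.19
i=3: S_3 = -3.35 * 2.33^3 ≈ -42.38
i=4: S_4 = -3.35 * 2.33^4 ≈ -98.73
The first 5 terms are: [-3.35, -7.81, -18.19, -42.38, -98.73]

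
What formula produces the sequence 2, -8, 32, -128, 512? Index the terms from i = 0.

Check ratios: -8 / 2 = -4.0
Common ratio r = -4.
First term a = 2.
Formula: S_i = 2 * (-4)^i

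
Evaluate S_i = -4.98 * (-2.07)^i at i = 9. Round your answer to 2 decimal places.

S_9 = -4.98 * (-2.07)^9 ≈ -4.98 * -697.8034 ≈ 3475.06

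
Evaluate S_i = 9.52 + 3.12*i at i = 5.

S_5 = 9.52 + 3.12*5 = 9.52 + 15.6 = 25.12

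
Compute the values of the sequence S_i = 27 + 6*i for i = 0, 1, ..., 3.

This is an arithmetic sequence.
i=0: S_0 = 27 + 6*0 = 27
i=1: S_1 = 27 + 6*1 = 33
i=2: S_2 = 27 + 6*2 = 39
i=3: S_3 = 27 + 6*3 = 45
The first 4 terms are: [27, 33, 39, 45]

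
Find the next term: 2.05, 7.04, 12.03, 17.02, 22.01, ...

Differences: 7.04 - 2.05 = 4.99
This is an arithmetic sequence with common difference d = 4.99.
Next term = 22.01 + 4.99 = 27.0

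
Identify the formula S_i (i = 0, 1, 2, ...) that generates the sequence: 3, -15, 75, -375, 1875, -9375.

Check ratios: -15 / 3 = -5.0
Common ratio r = -5.
First term a = 3.
Formula: S_i = 3 * (-5)^i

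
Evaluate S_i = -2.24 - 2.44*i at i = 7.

S_7 = -2.24 + -2.44*7 = -2.24 + -17.08 = -19.32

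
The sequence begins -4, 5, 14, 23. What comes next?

Differences: 5 - -4 = 9
This is an arithmetic sequence with common difference d = 9.
Next term = 23 + 9 = 32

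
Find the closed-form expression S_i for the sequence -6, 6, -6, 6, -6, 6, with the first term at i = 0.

Check ratios: 6 / -6 = -1.0
Common ratio r = -1.
First term a = -6.
Formula: S_i = -6 * (-1)^i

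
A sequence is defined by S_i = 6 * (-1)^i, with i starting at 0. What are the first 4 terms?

This is a geometric sequence.
i=0: S_0 = 6 * (-1)^0 = 6
i=1: S_1 = 6 * (-1)^1 = -6
i=2: S_2 = 6 * (-1)^2 = 6
i=3: S_3 = 6 * (-1)^3 = -6
The first 4 terms are: [6, -6, 6, -6]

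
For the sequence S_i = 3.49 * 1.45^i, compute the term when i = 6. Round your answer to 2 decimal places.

S_6 = 3.49 * 1.45^6 ≈ 3.49 * 9.2941 ≈ 32.44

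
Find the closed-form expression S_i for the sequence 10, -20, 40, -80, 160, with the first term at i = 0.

Check ratios: -20 / 10 = -2.0
Common ratio r = -2.
First term a = 10.
Formula: S_i = 10 * (-2)^i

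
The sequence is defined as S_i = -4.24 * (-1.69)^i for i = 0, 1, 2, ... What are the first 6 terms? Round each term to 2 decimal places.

This is a geometric sequence.
i=0: S_0 = -4.24 * (-1.69)^0 = -4.24
i=1: S_1 = -4.24 * (-1.69)^1 ≈ 7.17
i=2: S_2 = -4.24 * (-1.69)^2 ≈ -12.11
i=3: S_3 = -4.24 * (-1.69)^3 ≈ 20.47
i=4: S_4 = -4.24 * (-1.69)^4 ≈ -34.59
i=5: S_5 = -4.24 * (-1.69)^5 ≈ 58.45
The first 6 terms are: [-4.24, 7.17, -12.11, 20.47, -34.59, 58.45]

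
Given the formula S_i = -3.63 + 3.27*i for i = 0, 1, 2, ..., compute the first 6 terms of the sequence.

This is an arithmetic sequence.
i=0: S_0 = -3.63 + 3.27*0 = -3.63
i=1: S_1 = -3.63 + 3.27*1 = -0.36
i=2: S_2 = -3.63 + 3.27*2 = 2.91
i=3: S_3 = -3.63 + 3.27*3 = 6.18
i=4: S_4 = -3.63 + 3.27*4 = 9.45
i=5: S_5 = -3.63 + 3.27*5 = 12.72
The first 6 terms are: [-3.63, -0.36, 2.91, 6.18, 9.45, 12.72]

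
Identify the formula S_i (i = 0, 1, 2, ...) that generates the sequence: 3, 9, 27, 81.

Check ratios: 9 / 3 = 3.0
Common ratio r = 3.
First term a = 3.
Formula: S_i = 3 * 3^i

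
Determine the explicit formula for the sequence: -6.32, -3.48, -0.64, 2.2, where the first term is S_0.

Check differences: -3.48 - -6.32 = 2.84
-0.64 - -3.48 = 2.84
Common difference d = 2.84.
First term a = -6.32.
Formula: S_i = -6.32 + 2.84*i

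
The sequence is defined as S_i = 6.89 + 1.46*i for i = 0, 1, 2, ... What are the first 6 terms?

This is an arithmetic sequence.
i=0: S_0 = 6.89 + 1.46*0 = 6.89
i=1: S_1 = 6.89 + 1.46*1 = 8.35
i=2: S_2 = 6.89 + 1.46*2 = 9.81
i=3: S_3 = 6.89 + 1.46*3 = 11.27
i=4: S_4 = 6.89 + 1.46*4 = 12.73
i=5: S_5 = 6.89 + 1.46*5 = 14.19
The first 6 terms are: [6.89, 8.35, 9.81, 11.27, 12.73, 14.19]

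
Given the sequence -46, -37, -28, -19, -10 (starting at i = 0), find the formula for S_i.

Check differences: -37 - -46 = 9
-28 - -37 = 9
Common difference d = 9.
First term a = -46.
Formula: S_i = -46 + 9*i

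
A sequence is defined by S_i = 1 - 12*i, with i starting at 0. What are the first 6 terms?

This is an arithmetic sequence.
i=0: S_0 = 1 + -12*0 = 1
i=1: S_1 = 1 + -12*1 = -11
i=2: S_2 = 1 + -12*2 = -23
i=3: S_3 = 1 + -12*3 = -35
i=4: S_4 = 1 + -12*4 = -47
i=5: S_5 = 1 + -12*5 = -59
The first 6 terms are: [1, -11, -23, -35, -47, -59]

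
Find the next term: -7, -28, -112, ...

Ratios: -28 / -7 = 4.0
This is a geometric sequence with common ratio r = 4.
Next term = -112 * 4 = -448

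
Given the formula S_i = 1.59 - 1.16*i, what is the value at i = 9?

S_9 = 1.59 + -1.16*9 = 1.59 + -10.44 = -8.85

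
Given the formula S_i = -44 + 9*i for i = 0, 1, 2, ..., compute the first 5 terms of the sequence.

This is an arithmetic sequence.
i=0: S_0 = -44 + 9*0 = -44
i=1: S_1 = -44 + 9*1 = -35
i=2: S_2 = -44 + 9*2 = -26
i=3: S_3 = -44 + 9*3 = -17
i=4: S_4 = -44 + 9*4 = -8
The first 5 terms are: [-44, -35, -26, -17, -8]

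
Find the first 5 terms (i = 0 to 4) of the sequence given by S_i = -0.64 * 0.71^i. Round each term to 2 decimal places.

This is a geometric sequence.
i=0: S_0 = -0.64 * 0.71^0 = -0.64
i=1: S_1 = -0.64 * 0.71^1 ≈ -0.45
i=2: S_2 = -0.64 * 0.71^2 ≈ -0.32
i=3: S_3 = -0.64 * 0.71^3 ≈ -0.23
i=4: S_4 = -0.64 * 0.71^4 ≈ -0.16
The first 5 terms are: [-0.64, -0.45, -0.32, -0.23, -0.16]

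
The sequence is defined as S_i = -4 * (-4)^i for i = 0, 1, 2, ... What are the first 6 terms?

This is a geometric sequence.
i=0: S_0 = -4 * (-4)^0 = -4
i=1: S_1 = -4 * (-4)^1 = 16
i=2: S_2 = -4 * (-4)^2 = -64
i=3: S_3 = -4 * (-4)^3 = 256
i=4: S_4 = -4 * (-4)^4 = -1024
i=5: S_5 = -4 * (-4)^5 = 4096
The first 6 terms are: [-4, 16, -64, 256, -1024, 4096]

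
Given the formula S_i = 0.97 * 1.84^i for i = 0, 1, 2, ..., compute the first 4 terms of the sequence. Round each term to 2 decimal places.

This is a geometric sequence.
i=0: S_0 = 0.97 * 1.84^0 = 0.97
i=1: S_1 = 0.97 * 1.84^1 ≈ 1.78
i=2: S_2 = 0.97 * 1.84^2 ≈ 3.28
i=3: S_3 = 0.97 * 1.84^3 ≈ 6.04
The first 4 terms are: [0.97, 1.78, 3.28, 6.04]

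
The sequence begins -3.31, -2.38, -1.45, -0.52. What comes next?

Differences: -2.38 - -3.31 = 0.93
This is an arithmetic sequence with common difference d = 0.93.
Next term = -0.52 + 0.93 = 0.41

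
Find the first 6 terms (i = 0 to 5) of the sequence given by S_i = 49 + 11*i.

This is an arithmetic sequence.
i=0: S_0 = 49 + 11*0 = 49
i=1: S_1 = 49 + 11*1 = 60
i=2: S_2 = 49 + 11*2 = 71
i=3: S_3 = 49 + 11*3 = 82
i=4: S_4 = 49 + 11*4 = 93
i=5: S_5 = 49 + 11*5 = 104
The first 6 terms are: [49, 60, 71, 82, 93, 104]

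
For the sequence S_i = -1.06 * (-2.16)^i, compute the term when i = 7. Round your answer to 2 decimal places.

S_7 = -1.06 * (-2.16)^7 ≈ -1.06 * -219.3695 ≈ 232.53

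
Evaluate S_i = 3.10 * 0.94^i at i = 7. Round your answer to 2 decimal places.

S_7 = 3.1 * 0.94^7 ≈ 3.1 * 0.6485 ≈ 2.01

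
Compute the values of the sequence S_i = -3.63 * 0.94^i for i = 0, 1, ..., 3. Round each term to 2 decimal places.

This is a geometric sequence.
i=0: S_0 = -3.63 * 0.94^0 = -3.63
i=1: S_1 = -3.63 * 0.94^1 ≈ -3.41
i=2: S_2 = -3.63 * 0.94^2 ≈ -3.21
i=3: S_3 = -3.63 * 0.94^3 ≈ -3.02
The first 4 terms are: [-3.63, -3.41, -3.21, -3.02]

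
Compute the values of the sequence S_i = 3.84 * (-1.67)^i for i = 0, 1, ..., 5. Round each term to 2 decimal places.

This is a geometric sequence.
i=0: S_0 = 3.84 * (-1.67)^0 = 3.84
i=1: S_1 = 3.84 * (-1.67)^1 ≈ -6.41
i=2: S_2 = 3.84 * (-1.67)^2 ≈ 10.71
i=3: S_3 = 3.84 * (-1.67)^3 ≈ -17.88
i=4: S_4 = 3.84 * (-1.67)^4 ≈ 29.87
i=5: S_5 = 3.84 * (-1.67)^5 ≈ -49.88
The first 6 terms are: [3.84, -6.41, 10.71, -17.88, 29.87, -49.88]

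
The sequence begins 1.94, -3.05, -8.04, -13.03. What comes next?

Differences: -3.05 - 1.94 = -4.99
This is an arithmetic sequence with common difference d = -4.99.
Next term = -13.03 + -4.99 = -18.02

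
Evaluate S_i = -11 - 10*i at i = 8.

S_8 = -11 + -10*8 = -11 + -80 = -91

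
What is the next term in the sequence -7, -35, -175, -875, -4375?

Ratios: -35 / -7 = 5.0
This is a geometric sequence with common ratio r = 5.
Next term = -4375 * 5 = -21875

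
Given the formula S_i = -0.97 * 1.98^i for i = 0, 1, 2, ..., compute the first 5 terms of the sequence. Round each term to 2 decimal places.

This is a geometric sequence.
i=0: S_0 = -0.97 * 1.98^0 = -0.97
i=1: S_1 = -0.97 * 1.98^1 ≈ -1.92
i=2: S_2 = -0.97 * 1.98^2 ≈ -3.8
i=3: S_3 = -0.97 * 1.98^3 ≈ -7.53
i=4: S_4 = -0.97 * 1.98^4 ≈ -14.91
The first 5 terms are: [-0.97, -1.92, -3.8, -7.53, -14.91]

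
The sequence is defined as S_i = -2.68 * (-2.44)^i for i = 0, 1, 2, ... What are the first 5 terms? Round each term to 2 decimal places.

This is a geometric sequence.
i=0: S_0 = -2.68 * (-2.44)^0 = -2.68
i=1: S_1 = -2.68 * (-2.44)^1 ≈ 6.54
i=2: S_2 = -2.68 * (-2.44)^2 ≈ -15.96
i=3: S_3 = -2.68 * (-2.44)^3 ≈ 38.93
i=4: S_4 = -2.68 * (-2.44)^4 ≈ -94.99
The first 5 terms are: [-2.68, 6.54, -15.96, 38.93, -94.99]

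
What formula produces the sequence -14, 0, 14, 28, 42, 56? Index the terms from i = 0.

Check differences: 0 - -14 = 14
14 - 0 = 14
Common difference d = 14.
First term a = -14.
Formula: S_i = -14 + 14*i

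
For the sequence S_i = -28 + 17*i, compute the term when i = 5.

S_5 = -28 + 17*5 = -28 + 85 = 57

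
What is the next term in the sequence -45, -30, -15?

Differences: -30 - -45 = 15
This is an arithmetic sequence with common difference d = 15.
Next term = -15 + 15 = 0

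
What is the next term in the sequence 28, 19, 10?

Differences: 19 - 28 = -9
This is an arithmetic sequence with common difference d = -9.
Next term = 10 + -9 = 1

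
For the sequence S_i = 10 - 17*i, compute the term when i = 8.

S_8 = 10 + -17*8 = 10 + -136 = -126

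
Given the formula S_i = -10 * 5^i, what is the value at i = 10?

S_10 = -10 * 5^10 = -10 * 9765625 = -97656250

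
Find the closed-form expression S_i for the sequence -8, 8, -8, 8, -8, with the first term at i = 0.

Check ratios: 8 / -8 = -1.0
Common ratio r = -1.
First term a = -8.
Formula: S_i = -8 * (-1)^i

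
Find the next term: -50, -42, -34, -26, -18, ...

Differences: -42 - -50 = 8
This is an arithmetic sequence with common difference d = 8.
Next term = -18 + 8 = -10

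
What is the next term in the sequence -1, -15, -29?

Differences: -15 - -1 = -14
This is an arithmetic sequence with common difference d = -14.
Next term = -29 + -14 = -43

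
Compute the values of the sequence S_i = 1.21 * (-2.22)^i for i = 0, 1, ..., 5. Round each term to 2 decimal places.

This is a geometric sequence.
i=0: S_0 = 1.21 * (-2.22)^0 = 1.21
i=1: S_1 = 1.21 * (-2.22)^1 ≈ -2.69
i=2: S_2 = 1.21 * (-2.22)^2 ≈ 5.96
i=3: S_3 = 1.21 * (-2.22)^3 ≈ -13.24
i=4: S_4 = 1.21 * (-2.22)^4 ≈ 29.39
i=5: S_5 = 1.21 * (-2.22)^5 ≈ -65.25
The first 6 terms are: [1.21, -2.69, 5.96, -13.24, 29.39, -65.25]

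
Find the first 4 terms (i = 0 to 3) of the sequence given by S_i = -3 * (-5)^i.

This is a geometric sequence.
i=0: S_0 = -3 * (-5)^0 = -3
i=1: S_1 = -3 * (-5)^1 = 15
i=2: S_2 = -3 * (-5)^2 = -75
i=3: S_3 = -3 * (-5)^3 = 375
The first 4 terms are: [-3, 15, -75, 375]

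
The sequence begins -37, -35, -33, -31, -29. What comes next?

Differences: -35 - -37 = 2
This is an arithmetic sequence with common difference d = 2.
Next term = -29 + 2 = -27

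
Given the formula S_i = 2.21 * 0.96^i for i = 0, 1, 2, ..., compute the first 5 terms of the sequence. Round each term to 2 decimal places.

This is a geometric sequence.
i=0: S_0 = 2.21 * 0.96^0 = 2.21
i=1: S_1 = 2.21 * 0.96^1 ≈ 2.12
i=2: S_2 = 2.21 * 0.96^2 ≈ 2.04
i=3: S_3 = 2.21 * 0.96^3 ≈ 1.96
i=4: S_4 = 2.21 * 0.96^4 ≈ 1.88
The first 5 terms are: [2.21, 2.12, 2.04, 1.96, 1.88]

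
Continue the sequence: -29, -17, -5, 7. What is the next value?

Differences: -17 - -29 = 12
This is an arithmetic sequence with common difference d = 12.
Next term = 7 + 12 = 19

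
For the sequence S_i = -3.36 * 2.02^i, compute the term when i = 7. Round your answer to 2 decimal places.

S_7 = -3.36 * 2.02^7 ≈ -3.36 * 137.2333 ≈ -461.1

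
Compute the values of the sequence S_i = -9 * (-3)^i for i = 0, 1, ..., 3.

This is a geometric sequence.
i=0: S_0 = -9 * (-3)^0 = -9
i=1: S_1 = -9 * (-3)^1 = 27
i=2: S_2 = -9 * (-3)^2 = -81
i=3: S_3 = -9 * (-3)^3 = 243
The first 4 terms are: [-9, 27, -81, 243]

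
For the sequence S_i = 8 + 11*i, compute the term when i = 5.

S_5 = 8 + 11*5 = 8 + 55 = 63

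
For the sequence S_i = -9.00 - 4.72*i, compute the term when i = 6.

S_6 = -9.0 + -4.72*6 = -9.0 + -28.32 = -37.32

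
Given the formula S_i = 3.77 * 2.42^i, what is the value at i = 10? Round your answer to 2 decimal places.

S_10 = 3.77 * 2.42^10 ≈ 3.77 * 6888.9599 ≈ 25971.38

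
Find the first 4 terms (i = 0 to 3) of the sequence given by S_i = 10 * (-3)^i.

This is a geometric sequence.
i=0: S_0 = 10 * (-3)^0 = 10
i=1: S_1 = 10 * (-3)^1 = -30
i=2: S_2 = 10 * (-3)^2 = 90
i=3: S_3 = 10 * (-3)^3 = -270
The first 4 terms are: [10, -30, 90, -270]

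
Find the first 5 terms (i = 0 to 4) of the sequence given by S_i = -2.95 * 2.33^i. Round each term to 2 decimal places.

This is a geometric sequence.
i=0: S_0 = -2.95 * 2.33^0 = -2.95
i=1: S_1 = -2.95 * 2.33^1 ≈ -6.87
i=2: S_2 = -2.95 * 2.33^2 ≈ -16.02
i=3: S_3 = -2.95 * 2.33^3 ≈ -37.32
i=4: S_4 = -2.95 * 2.33^4 ≈ -86.95
The first 5 terms are: [-2.95, -6.87, -16.02, -37.32, -86.95]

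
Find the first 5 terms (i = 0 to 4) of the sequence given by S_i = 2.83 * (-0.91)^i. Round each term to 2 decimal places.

This is a geometric sequence.
i=0: S_0 = 2.83 * (-0.91)^0 = 2.83
i=1: S_1 = 2.83 * (-0.91)^1 ≈ -2.58
i=2: S_2 = 2.83 * (-0.91)^2 ≈ 2.34
i=3: S_3 = 2.83 * (-0.91)^3 ≈ -2.13
i=4: S_4 = 2.83 * (-0.91)^4 ≈ 1.94
The first 5 terms are: [2.83, -2.58, 2.34, -2.13, 1.94]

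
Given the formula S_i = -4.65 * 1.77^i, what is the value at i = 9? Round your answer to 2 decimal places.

S_9 = -4.65 * 1.77^9 ≈ -4.65 * 170.5137 ≈ -792.89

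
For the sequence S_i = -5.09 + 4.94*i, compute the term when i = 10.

S_10 = -5.09 + 4.94*10 = -5.09 + 49.4 = 44.31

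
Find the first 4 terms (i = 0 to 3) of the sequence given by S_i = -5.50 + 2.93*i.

This is an arithmetic sequence.
i=0: S_0 = -5.5 + 2.93*0 = -5.5
i=1: S_1 = -5.5 + 2.93*1 = -2.57
i=2: S_2 = -5.5 + 2.93*2 = 0.36
i=3: S_3 = -5.5 + 2.93*3 = 3.29
The first 4 terms are: [-5.5, -2.57, 0.36, 3.29]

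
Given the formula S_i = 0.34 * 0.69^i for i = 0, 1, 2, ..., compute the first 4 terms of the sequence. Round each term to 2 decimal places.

This is a geometric sequence.
i=0: S_0 = 0.34 * 0.69^0 = 0.34
i=1: S_1 = 0.34 * 0.69^1 ≈ 0.23
i=2: S_2 = 0.34 * 0.69^2 ≈ 0.16
i=3: S_3 = 0.34 * 0.69^3 ≈ 0.11
The first 4 terms are: [0.34, 0.23, 0.16, 0.11]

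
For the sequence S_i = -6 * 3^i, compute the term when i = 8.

S_8 = -6 * 3^8 = -6 * 6561 = -39366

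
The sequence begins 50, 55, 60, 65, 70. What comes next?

Differences: 55 - 50 = 5
This is an arithmetic sequence with common difference d = 5.
Next term = 70 + 5 = 75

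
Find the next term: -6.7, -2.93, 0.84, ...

Differences: -2.93 - -6.7 = 3.77
This is an arithmetic sequence with common difference d = 3.77.
Next term = 0.84 + 3.77 = 4.61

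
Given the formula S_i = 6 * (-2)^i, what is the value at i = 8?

S_8 = 6 * (-2)^8 = 6 * 256 = 1536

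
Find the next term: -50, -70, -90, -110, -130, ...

Differences: -70 - -50 = -20
This is an arithmetic sequence with common difference d = -20.
Next term = -130 + -20 = -150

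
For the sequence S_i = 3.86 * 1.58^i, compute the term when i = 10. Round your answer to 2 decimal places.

S_10 = 3.86 * 1.58^10 ≈ 3.86 * 96.9551 ≈ 374.25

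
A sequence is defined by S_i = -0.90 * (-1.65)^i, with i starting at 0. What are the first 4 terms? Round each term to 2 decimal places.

This is a geometric sequence.
i=0: S_0 = -0.9 * (-1.65)^0 = -0.9
i=1: S_1 = -0.9 * (-1.65)^1 ≈ 1.49
i=2: S_2 = -0.9 * (-1.65)^2 ≈ -2.45
i=3: S_3 = -0.9 * (-1.65)^3 ≈ 4.04
The first 4 terms are: [-0.9, 1.49, -2.45, 4.04]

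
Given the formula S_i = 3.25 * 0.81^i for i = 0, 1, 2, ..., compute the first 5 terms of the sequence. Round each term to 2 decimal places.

This is a geometric sequence.
i=0: S_0 = 3.25 * 0.81^0 = 3.25
i=1: S_1 = 3.25 * 0.81^1 ≈ 2.63
i=2: S_2 = 3.25 * 0.81^2 ≈ 2.13
i=3: S_3 = 3.25 * 0.81^3 ≈ 1.73
i=4: S_4 = 3.25 * 0.81^4 ≈ 1.4
The first 5 terms are: [3.25, 2.63, 2.13, 1.73, 1.4]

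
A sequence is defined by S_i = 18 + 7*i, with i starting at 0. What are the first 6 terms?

This is an arithmetic sequence.
i=0: S_0 = 18 + 7*0 = 18
i=1: S_1 = 18 + 7*1 = 25
i=2: S_2 = 18 + 7*2 = 32
i=3: S_3 = 18 + 7*3 = 39
i=4: S_4 = 18 + 7*4 = 46
i=5: S_5 = 18 + 7*5 = 53
The first 6 terms are: [18, 25, 32, 39, 46, 53]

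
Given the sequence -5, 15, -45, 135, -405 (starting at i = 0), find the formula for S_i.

Check ratios: 15 / -5 = -3.0
Common ratio r = -3.
First term a = -5.
Formula: S_i = -5 * (-3)^i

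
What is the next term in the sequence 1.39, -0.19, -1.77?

Differences: -0.19 - 1.39 = -1.58
This is an arithmetic sequence with common difference d = -1.58.
Next term = -1.77 + -1.58 = -3.35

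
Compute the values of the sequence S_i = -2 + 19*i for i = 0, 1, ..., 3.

This is an arithmetic sequence.
i=0: S_0 = -2 + 19*0 = -2
i=1: S_1 = -2 + 19*1 = 17
i=2: S_2 = -2 + 19*2 = 36
i=3: S_3 = -2 + 19*3 = 55
The first 4 terms are: [-2, 17, 36, 55]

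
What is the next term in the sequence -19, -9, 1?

Differences: -9 - -19 = 10
This is an arithmetic sequence with common difference d = 10.
Next term = 1 + 10 = 11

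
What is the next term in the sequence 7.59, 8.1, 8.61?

Differences: 8.1 - 7.59 = 0.51
This is an arithmetic sequence with common difference d = 0.51.
Next term = 8.61 + 0.51 = 9.12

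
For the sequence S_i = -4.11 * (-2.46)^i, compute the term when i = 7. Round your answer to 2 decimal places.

S_7 = -4.11 * (-2.46)^7 ≈ -4.11 * -545.1873 ≈ 2240.72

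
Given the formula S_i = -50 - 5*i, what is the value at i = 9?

S_9 = -50 + -5*9 = -50 + -45 = -95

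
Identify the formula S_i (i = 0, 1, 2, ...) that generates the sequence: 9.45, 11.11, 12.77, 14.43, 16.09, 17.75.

Check differences: 11.11 - 9.45 = 1.66
12.77 - 11.11 = 1.66
Common difference d = 1.66.
First term a = 9.45.
Formula: S_i = 9.45 + 1.66*i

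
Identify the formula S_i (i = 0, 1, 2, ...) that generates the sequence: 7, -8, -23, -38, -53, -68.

Check differences: -8 - 7 = -15
-23 - -8 = -15
Common difference d = -15.
First term a = 7.
Formula: S_i = 7 - 15*i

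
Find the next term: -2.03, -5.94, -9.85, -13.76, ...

Differences: -5.94 - -2.03 = -3.91
This is an arithmetic sequence with common difference d = -3.91.
Next term = -13.76 + -3.91 = -17.67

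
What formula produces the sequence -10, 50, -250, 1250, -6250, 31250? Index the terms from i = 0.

Check ratios: 50 / -10 = -5.0
Common ratio r = -5.
First term a = -10.
Formula: S_i = -10 * (-5)^i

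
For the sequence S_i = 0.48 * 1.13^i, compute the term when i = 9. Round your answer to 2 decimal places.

S_9 = 0.48 * 1.13^9 ≈ 0.48 * 3.004 ≈ 1.44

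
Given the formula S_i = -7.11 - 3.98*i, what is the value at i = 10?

S_10 = -7.11 + -3.98*10 = -7.11 + -39.8 = -46.91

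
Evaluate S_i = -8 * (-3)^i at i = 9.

S_9 = -8 * (-3)^9 = -8 * -19683 = 157464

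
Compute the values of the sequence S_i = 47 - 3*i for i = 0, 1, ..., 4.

This is an arithmetic sequence.
i=0: S_0 = 47 + -3*0 = 47
i=1: S_1 = 47 + -3*1 = 44
i=2: S_2 = 47 + -3*2 = 41
i=3: S_3 = 47 + -3*3 = 38
i=4: S_4 = 47 + -3*4 = 35
The first 5 terms are: [47, 44, 41, 38, 35]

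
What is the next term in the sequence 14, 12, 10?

Differences: 12 - 14 = -2
This is an arithmetic sequence with common difference d = -2.
Next term = 10 + -2 = 8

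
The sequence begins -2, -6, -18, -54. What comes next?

Ratios: -6 / -2 = 3.0
This is a geometric sequence with common ratio r = 3.
Next term = -54 * 3 = -162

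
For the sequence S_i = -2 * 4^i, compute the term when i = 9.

S_9 = -2 * 4^9 = -2 * 262144 = -524288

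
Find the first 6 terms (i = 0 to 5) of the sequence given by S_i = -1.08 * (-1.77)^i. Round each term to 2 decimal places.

This is a geometric sequence.
i=0: S_0 = -1.08 * (-1.77)^0 = -1.08
i=1: S_1 = -1.08 * (-1.77)^1 ≈ 1.91
i=2: S_2 = -1.08 * (-1.77)^2 ≈ -3.38
i=3: S_3 = -1.08 * (-1.77)^3 ≈ 5.99
i=4: S_4 = -1.08 * (-1.77)^4 ≈ -10.6
i=5: S_5 = -1.08 * (-1.77)^5 ≈ 18.76
The first 6 terms are: [-1.08, 1.91, -3.38, 5.99, -10.6, 18.76]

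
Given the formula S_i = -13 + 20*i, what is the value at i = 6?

S_6 = -13 + 20*6 = -13 + 120 = 107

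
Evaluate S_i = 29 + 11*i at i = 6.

S_6 = 29 + 11*6 = 29 + 66 = 95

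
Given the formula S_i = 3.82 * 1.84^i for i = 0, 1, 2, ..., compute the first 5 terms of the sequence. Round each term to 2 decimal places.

This is a geometric sequence.
i=0: S_0 = 3.82 * 1.84^0 = 3.82
i=1: S_1 = 3.82 * 1.84^1 ≈ 7.03
i=2: S_2 = 3.82 * 1.84^2 ≈ 12.93
i=3: S_3 = 3.82 * 1.84^3 ≈ 23.8
i=4: S_4 = 3.82 * 1.84^4 ≈ 43.79
The first 5 terms are: [3.82, 7.03, 12.93, 23.8, 43.79]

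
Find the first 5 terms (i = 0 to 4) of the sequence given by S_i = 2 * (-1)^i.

This is a geometric sequence.
i=0: S_0 = 2 * (-1)^0 = 2
i=1: S_1 = 2 * (-1)^1 = -2
i=2: S_2 = 2 * (-1)^2 = 2
i=3: S_3 = 2 * (-1)^3 = -2
i=4: S_4 = 2 * (-1)^4 = 2
The first 5 terms are: [2, -2, 2, -2, 2]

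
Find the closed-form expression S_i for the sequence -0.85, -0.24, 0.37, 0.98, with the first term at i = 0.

Check differences: -0.24 - -0.85 = 0.61
0.37 - -0.24 = 0.61
Common difference d = 0.61.
First term a = -0.85.
Formula: S_i = -0.85 + 0.61*i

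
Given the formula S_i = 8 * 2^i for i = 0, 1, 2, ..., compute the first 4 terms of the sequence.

This is a geometric sequence.
i=0: S_0 = 8 * 2^0 = 8
i=1: S_1 = 8 * 2^1 = 16
i=2: S_2 = 8 * 2^2 = 32
i=3: S_3 = 8 * 2^3 = 64
The first 4 terms are: [8, 16, 32, 64]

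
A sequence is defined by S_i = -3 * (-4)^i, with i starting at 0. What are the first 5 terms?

This is a geometric sequence.
i=0: S_0 = -3 * (-4)^0 = -3
i=1: S_1 = -3 * (-4)^1 = 12
i=2: S_2 = -3 * (-4)^2 = -48
i=3: S_3 = -3 * (-4)^3 = 192
i=4: S_4 = -3 * (-4)^4 = -768
The first 5 terms are: [-3, 12, -48, 192, -768]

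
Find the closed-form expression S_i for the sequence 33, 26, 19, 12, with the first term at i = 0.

Check differences: 26 - 33 = -7
19 - 26 = -7
Common difference d = -7.
First term a = 33.
Formula: S_i = 33 - 7*i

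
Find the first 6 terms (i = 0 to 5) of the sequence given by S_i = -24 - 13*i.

This is an arithmetic sequence.
i=0: S_0 = -24 + -13*0 = -24
i=1: S_1 = -24 + -13*1 = -37
i=2: S_2 = -24 + -13*2 = -50
i=3: S_3 = -24 + -13*3 = -63
i=4: S_4 = -24 + -13*4 = -76
i=5: S_5 = -24 + -13*5 = -89
The first 6 terms are: [-24, -37, -50, -63, -76, -89]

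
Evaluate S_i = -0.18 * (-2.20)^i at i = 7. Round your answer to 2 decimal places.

S_7 = -0.18 * (-2.2)^7 ≈ -0.18 * -249.4358 ≈ 44.9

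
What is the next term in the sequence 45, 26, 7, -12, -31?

Differences: 26 - 45 = -19
This is an arithmetic sequence with common difference d = -19.
Next term = -31 + -19 = -50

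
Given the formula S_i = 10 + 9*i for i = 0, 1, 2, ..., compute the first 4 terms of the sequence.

This is an arithmetic sequence.
i=0: S_0 = 10 + 9*0 = 10
i=1: S_1 = 10 + 9*1 = 19
i=2: S_2 = 10 + 9*2 = 28
i=3: S_3 = 10 + 9*3 = 37
The first 4 terms are: [10, 19, 28, 37]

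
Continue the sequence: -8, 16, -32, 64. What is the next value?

Ratios: 16 / -8 = -2.0
This is a geometric sequence with common ratio r = -2.
Next term = 64 * -2 = -128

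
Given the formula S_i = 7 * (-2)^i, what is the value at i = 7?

S_7 = 7 * (-2)^7 = 7 * -128 = -896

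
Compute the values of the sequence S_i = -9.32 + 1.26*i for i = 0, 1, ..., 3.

This is an arithmetic sequence.
i=0: S_0 = -9.32 + 1.26*0 = -9.32
i=1: S_1 = -9.32 + 1.26*1 = -8.06
i=2: S_2 = -9.32 + 1.26*2 = -6.8
i=3: S_3 = -9.32 + 1.26*3 = -5.54
The first 4 terms are: [-9.32, -8.06, -6.8, -5.54]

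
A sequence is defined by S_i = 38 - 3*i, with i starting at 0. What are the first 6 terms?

This is an arithmetic sequence.
i=0: S_0 = 38 + -3*0 = 38
i=1: S_1 = 38 + -3*1 = 35
i=2: S_2 = 38 + -3*2 = 32
i=3: S_3 = 38 + -3*3 = 29
i=4: S_4 = 38 + -3*4 = 26
i=5: S_5 = 38 + -3*5 = 23
The first 6 terms are: [38, 35, 32, 29, 26, 23]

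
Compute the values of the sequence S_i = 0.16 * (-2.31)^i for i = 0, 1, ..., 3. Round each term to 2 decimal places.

This is a geometric sequence.
i=0: S_0 = 0.16 * (-2.31)^0 = 0.16
i=1: S_1 = 0.16 * (-2.31)^1 ≈ -0.37
i=2: S_2 = 0.16 * (-2.31)^2 ≈ 0.85
i=3: S_3 = 0.16 * (-2.31)^3 ≈ -1.97
The first 4 terms are: [0.16, -0.37, 0.85, -1.97]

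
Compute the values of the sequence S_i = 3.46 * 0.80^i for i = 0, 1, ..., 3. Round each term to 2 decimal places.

This is a geometric sequence.
i=0: S_0 = 3.46 * 0.8^0 = 3.46
i=1: S_1 = 3.46 * 0.8^1 ≈ 2.77
i=2: S_2 = 3.46 * 0.8^2 ≈ 2.21
i=3: S_3 = 3.46 * 0.8^3 ≈ 1.77
The first 4 terms are: [3.46, 2.77, 2.21, 1.77]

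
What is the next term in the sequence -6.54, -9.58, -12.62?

Differences: -9.58 - -6.54 = -3.04
This is an arithmetic sequence with common difference d = -3.04.
Next term = -12.62 + -3.04 = -15.66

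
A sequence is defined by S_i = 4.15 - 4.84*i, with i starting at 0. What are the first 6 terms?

This is an arithmetic sequence.
i=0: S_0 = 4.15 + -4.84*0 = 4.15
i=1: S_1 = 4.15 + -4.84*1 = -0.69
i=2: S_2 = 4.15 + -4.84*2 = -5.53
i=3: S_3 = 4.15 + -4.84*3 = -10.37
i=4: S_4 = 4.15 + -4.84*4 = -15.21
i=5: S_5 = 4.15 + -4.84*5 = -20.05
The first 6 terms are: [4.15, -0.69, -5.53, -10.37, -15.21, -20.05]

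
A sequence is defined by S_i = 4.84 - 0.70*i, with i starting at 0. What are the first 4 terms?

This is an arithmetic sequence.
i=0: S_0 = 4.84 + -0.7*0 = 4.84
i=1: S_1 = 4.84 + -0.7*1 = 4.14
i=2: S_2 = 4.84 + -0.7*2 = 3.44
i=3: S_3 = 4.84 + -0.7*3 = 2.74
The first 4 terms are: [4.84, 4.14, 3.44, 2.74]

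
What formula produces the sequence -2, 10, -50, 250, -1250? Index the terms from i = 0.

Check ratios: 10 / -2 = -5.0
Common ratio r = -5.
First term a = -2.
Formula: S_i = -2 * (-5)^i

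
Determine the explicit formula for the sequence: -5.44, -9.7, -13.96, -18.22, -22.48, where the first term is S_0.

Check differences: -9.7 - -5.44 = -4.26
-13.96 - -9.7 = -4.26
Common difference d = -4.26.
First term a = -5.44.
Formula: S_i = -5.44 - 4.26*i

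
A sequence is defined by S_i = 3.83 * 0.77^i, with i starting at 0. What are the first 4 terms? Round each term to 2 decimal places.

This is a geometric sequence.
i=0: S_0 = 3.83 * 0.77^0 = 3.83
i=1: S_1 = 3.83 * 0.77^1 ≈ 2.95
i=2: S_2 = 3.83 * 0.77^2 ≈ 2.27
i=3: S_3 = 3.83 * 0.77^3 ≈ 1.75
The first 4 terms are: [3.83, 2.95, 2.27, 1.75]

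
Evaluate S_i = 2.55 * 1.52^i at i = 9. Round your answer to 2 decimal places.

S_9 = 2.55 * 1.52^9 ≈ 2.55 * 43.3104 ≈ 110.44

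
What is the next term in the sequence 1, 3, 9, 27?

Ratios: 3 / 1 = 3.0
This is a geometric sequence with common ratio r = 3.
Next term = 27 * 3 = 81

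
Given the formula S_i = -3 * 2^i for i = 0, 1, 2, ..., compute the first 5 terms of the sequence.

This is a geometric sequence.
i=0: S_0 = -3 * 2^0 = -3
i=1: S_1 = -3 * 2^1 = -6
i=2: S_2 = -3 * 2^2 = -12
i=3: S_3 = -3 * 2^3 = -24
i=4: S_4 = -3 * 2^4 = -48
The first 5 terms are: [-3, -6, -12, -24, -48]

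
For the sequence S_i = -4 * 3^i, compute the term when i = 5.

S_5 = -4 * 3^5 = -4 * 243 = -972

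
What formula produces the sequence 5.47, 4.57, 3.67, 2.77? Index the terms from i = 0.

Check differences: 4.57 - 5.47 = -0.9
3.67 - 4.57 = -0.9
Common difference d = -0.9.
First term a = 5.47.
Formula: S_i = 5.47 - 0.90*i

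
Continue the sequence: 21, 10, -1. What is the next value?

Differences: 10 - 21 = -11
This is an arithmetic sequence with common difference d = -11.
Next term = -1 + -11 = -12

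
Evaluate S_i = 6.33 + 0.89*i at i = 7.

S_7 = 6.33 + 0.89*7 = 6.33 + 6.23 = 12.56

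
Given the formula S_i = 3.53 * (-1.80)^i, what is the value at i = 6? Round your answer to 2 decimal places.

S_6 = 3.53 * (-1.8)^6 ≈ 3.53 * 34.0122 ≈ 120.06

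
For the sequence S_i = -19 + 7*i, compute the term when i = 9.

S_9 = -19 + 7*9 = -19 + 63 = 44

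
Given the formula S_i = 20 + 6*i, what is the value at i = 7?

S_7 = 20 + 6*7 = 20 + 42 = 62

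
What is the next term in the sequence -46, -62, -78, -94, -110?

Differences: -62 - -46 = -16
This is an arithmetic sequence with common difference d = -16.
Next term = -110 + -16 = -126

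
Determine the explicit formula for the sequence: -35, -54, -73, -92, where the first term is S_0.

Check differences: -54 - -35 = -19
-73 - -54 = -19
Common difference d = -19.
First term a = -35.
Formula: S_i = -35 - 19*i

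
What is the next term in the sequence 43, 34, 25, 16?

Differences: 34 - 43 = -9
This is an arithmetic sequence with common difference d = -9.
Next term = 16 + -9 = 7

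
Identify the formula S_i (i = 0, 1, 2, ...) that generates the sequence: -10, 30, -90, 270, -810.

Check ratios: 30 / -10 = -3.0
Common ratio r = -3.
First term a = -10.
Formula: S_i = -10 * (-3)^i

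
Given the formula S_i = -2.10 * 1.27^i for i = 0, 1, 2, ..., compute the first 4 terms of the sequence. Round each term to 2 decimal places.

This is a geometric sequence.
i=0: S_0 = -2.1 * 1.27^0 = -2.1
i=1: S_1 = -2.1 * 1.27^1 ≈ -2.67
i=2: S_2 = -2.1 * 1.27^2 ≈ -3.39
i=3: S_3 = -2.1 * 1.27^3 ≈ -4.3
The first 4 terms are: [-2.1, -2.67, -3.39, -4.3]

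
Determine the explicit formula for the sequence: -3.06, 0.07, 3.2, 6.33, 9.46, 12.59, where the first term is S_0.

Check differences: 0.07 - -3.06 = 3.13
3.2 - 0.07 = 3.13
Common difference d = 3.13.
First term a = -3.06.
Formula: S_i = -3.06 + 3.13*i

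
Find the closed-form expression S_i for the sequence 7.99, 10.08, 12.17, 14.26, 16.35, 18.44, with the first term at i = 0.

Check differences: 10.08 - 7.99 = 2.09
12.17 - 10.08 = 2.09
Common difference d = 2.09.
First term a = 7.99.
Formula: S_i = 7.99 + 2.09*i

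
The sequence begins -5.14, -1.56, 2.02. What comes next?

Differences: -1.56 - -5.14 = 3.58
This is an arithmetic sequence with common difference d = 3.58.
Next term = 2.02 + 3.58 = 5.6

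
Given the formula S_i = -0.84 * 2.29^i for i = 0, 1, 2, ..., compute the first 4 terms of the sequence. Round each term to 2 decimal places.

This is a geometric sequence.
i=0: S_0 = -0.84 * 2.29^0 = -0.84
i=1: S_1 = -0.84 * 2.29^1 ≈ -1.92
i=2: S_2 = -0.84 * 2.29^2 ≈ -4.41
i=3: S_3 = -0.84 * 2.29^3 ≈ -10.09
The first 4 terms are: [-0.84, -1.92, -4.41, -10.09]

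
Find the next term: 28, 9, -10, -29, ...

Differences: 9 - 28 = -19
This is an arithmetic sequence with common difference d = -19.
Next term = -29 + -19 = -48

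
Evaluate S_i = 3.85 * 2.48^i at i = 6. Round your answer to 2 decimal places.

S_6 = 3.85 * 2.48^6 ≈ 3.85 * 232.6538 ≈ 895.72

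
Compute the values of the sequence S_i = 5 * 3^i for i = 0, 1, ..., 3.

This is a geometric sequence.
i=0: S_0 = 5 * 3^0 = 5
i=1: S_1 = 5 * 3^1 = 15
i=2: S_2 = 5 * 3^2 = 45
i=3: S_3 = 5 * 3^3 = 135
The first 4 terms are: [5, 15, 45, 135]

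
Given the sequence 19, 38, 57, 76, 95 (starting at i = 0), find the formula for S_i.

Check differences: 38 - 19 = 19
57 - 38 = 19
Common difference d = 19.
First term a = 19.
Formula: S_i = 19 + 19*i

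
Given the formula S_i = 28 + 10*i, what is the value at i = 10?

S_10 = 28 + 10*10 = 28 + 100 = 128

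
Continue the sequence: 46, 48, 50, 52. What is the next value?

Differences: 48 - 46 = 2
This is an arithmetic sequence with common difference d = 2.
Next term = 52 + 2 = 54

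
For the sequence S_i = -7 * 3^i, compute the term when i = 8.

S_8 = -7 * 3^8 = -7 * 6561 = -45927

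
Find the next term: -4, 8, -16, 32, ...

Ratios: 8 / -4 = -2.0
This is a geometric sequence with common ratio r = -2.
Next term = 32 * -2 = -64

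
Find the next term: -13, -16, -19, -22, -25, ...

Differences: -16 - -13 = -3
This is an arithmetic sequence with common difference d = -3.
Next term = -25 + -3 = -28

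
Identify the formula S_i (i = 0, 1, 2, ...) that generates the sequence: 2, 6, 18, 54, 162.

Check ratios: 6 / 2 = 3.0
Common ratio r = 3.
First term a = 2.
Formula: S_i = 2 * 3^i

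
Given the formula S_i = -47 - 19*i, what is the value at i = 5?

S_5 = -47 + -19*5 = -47 + -95 = -142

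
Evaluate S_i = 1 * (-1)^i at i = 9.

S_9 = 1 * (-1)^9 = 1 * -1 = -1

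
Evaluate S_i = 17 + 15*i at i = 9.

S_9 = 17 + 15*9 = 17 + 135 = 152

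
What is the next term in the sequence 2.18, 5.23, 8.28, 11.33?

Differences: 5.23 - 2.18 = 3.05
This is an arithmetic sequence with common difference d = 3.05.
Next term = 11.33 + 3.05 = 14.38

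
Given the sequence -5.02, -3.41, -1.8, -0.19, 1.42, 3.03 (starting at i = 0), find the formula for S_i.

Check differences: -3.41 - -5.02 = 1.61
-1.8 - -3.41 = 1.61
Common difference d = 1.61.
First term a = -5.02.
Formula: S_i = -5.02 + 1.61*i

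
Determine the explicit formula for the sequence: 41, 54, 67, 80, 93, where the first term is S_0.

Check differences: 54 - 41 = 13
67 - 54 = 13
Common difference d = 13.
First term a = 41.
Formula: S_i = 41 + 13*i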